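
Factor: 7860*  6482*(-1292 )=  - 2^5*3^1*5^1*7^1 * 17^1 *19^1 *131^1*463^1 = - 65825487840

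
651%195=66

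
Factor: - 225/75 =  - 3^1 = - 3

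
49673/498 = 49673/498 = 99.74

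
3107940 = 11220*277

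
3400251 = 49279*69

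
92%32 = 28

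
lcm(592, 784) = 29008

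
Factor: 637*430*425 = 2^1 * 5^3 *7^2 * 13^1  *17^1*43^1  =  116411750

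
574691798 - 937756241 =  - 363064443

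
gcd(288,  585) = 9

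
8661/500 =8661/500  =  17.32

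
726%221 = 63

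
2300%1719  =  581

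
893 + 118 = 1011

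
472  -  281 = 191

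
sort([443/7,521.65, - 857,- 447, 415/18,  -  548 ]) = [ - 857,-548, - 447, 415/18,443/7, 521.65 ] 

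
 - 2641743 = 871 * ( - 3033) 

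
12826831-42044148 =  - 29217317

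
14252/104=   3563/26 = 137.04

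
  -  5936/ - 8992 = 371/562 = 0.66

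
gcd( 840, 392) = 56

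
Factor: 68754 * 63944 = 4396405776 = 2^4*3^1*7^1 * 1637^1 * 7993^1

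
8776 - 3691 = 5085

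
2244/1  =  2244  =  2244.00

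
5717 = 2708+3009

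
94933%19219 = 18057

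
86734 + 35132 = 121866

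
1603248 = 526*3048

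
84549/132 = 28183/44 = 640.52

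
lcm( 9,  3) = 9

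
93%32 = 29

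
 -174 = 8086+-8260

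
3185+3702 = 6887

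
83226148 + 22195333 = 105421481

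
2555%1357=1198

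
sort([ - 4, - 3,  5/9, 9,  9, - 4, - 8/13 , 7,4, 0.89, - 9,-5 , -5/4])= [ - 9, - 5, - 4, - 4, - 3, - 5/4, - 8/13,5/9,  0.89,4, 7, 9,  9]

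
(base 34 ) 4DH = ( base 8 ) 11733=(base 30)5JD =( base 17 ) 10a0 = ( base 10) 5083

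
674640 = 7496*90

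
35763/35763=1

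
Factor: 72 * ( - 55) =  - 3960 = - 2^3*3^2*5^1*11^1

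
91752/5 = 18350 + 2/5 = 18350.40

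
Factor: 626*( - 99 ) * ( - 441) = 27330534=2^1*3^4 *7^2 * 11^1 * 313^1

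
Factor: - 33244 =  - 2^2*8311^1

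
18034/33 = 18034/33 =546.48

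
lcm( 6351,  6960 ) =508080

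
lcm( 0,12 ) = 0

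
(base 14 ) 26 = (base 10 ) 34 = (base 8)42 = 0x22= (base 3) 1021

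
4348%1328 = 364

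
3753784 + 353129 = 4106913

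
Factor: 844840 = 2^3*5^1*21121^1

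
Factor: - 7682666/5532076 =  - 2^( - 1)*11^( - 1 )*59^( - 1 )*73^1  *101^1*521^1*2131^( - 1) = -3841333/2766038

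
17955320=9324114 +8631206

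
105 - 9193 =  - 9088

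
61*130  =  7930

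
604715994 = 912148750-307432756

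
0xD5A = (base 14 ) 1362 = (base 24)5MA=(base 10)3418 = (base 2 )110101011010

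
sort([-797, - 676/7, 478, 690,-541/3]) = [ - 797, - 541/3, - 676/7,  478 , 690] 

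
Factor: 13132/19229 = 2^2*7^1*41^( - 1) = 28/41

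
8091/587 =13 + 460/587 = 13.78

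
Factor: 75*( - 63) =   -  4725=-3^3*5^2 * 7^1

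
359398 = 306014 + 53384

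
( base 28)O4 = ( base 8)1244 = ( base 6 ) 3044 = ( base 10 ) 676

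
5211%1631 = 318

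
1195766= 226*5291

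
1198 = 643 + 555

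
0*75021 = 0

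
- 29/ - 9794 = 29/9794= 0.00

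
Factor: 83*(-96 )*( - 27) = 215136=2^5*3^4*83^1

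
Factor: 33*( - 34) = -1122  =  - 2^1*3^1*11^1*17^1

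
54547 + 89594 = 144141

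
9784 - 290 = 9494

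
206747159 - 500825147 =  - 294077988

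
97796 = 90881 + 6915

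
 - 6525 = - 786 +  - 5739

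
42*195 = 8190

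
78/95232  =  13/15872 = 0.00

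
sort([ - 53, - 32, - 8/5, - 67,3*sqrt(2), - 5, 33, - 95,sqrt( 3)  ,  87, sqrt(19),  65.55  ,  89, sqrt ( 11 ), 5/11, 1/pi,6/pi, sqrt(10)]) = [ - 95, - 67, - 53, - 32,  -  5, - 8/5, 1/pi,5/11, sqrt ( 3), 6/pi, sqrt (10), sqrt ( 11),3 * sqrt( 2),sqrt(19),33,65.55,87, 89 ] 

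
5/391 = 5/391 = 0.01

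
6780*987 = 6691860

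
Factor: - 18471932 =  - 2^2*1021^1*4523^1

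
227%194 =33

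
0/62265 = 0 = 0.00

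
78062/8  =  39031/4  =  9757.75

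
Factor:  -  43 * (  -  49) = 7^2*43^1= 2107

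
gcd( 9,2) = 1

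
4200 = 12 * 350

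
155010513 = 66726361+88284152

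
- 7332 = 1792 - 9124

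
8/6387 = 8/6387 = 0.00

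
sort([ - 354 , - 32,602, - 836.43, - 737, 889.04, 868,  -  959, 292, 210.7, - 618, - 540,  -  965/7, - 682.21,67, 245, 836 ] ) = [-959,-836.43, - 737,  -  682.21, - 618, -540, -354,  -  965/7, - 32, 67,210.7, 245, 292,602 , 836, 868,889.04 ] 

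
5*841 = 4205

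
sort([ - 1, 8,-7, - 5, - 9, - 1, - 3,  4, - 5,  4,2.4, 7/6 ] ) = [- 9, - 7, - 5,-5, - 3, - 1, - 1,7/6,2.4, 4,4, 8]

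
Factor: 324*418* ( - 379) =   -  2^3*3^4*11^1*19^1*379^1 = - 51328728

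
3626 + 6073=9699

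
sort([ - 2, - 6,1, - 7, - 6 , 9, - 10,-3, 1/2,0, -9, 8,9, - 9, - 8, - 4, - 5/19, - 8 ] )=[ - 10, - 9, - 9, - 8, - 8, - 7,- 6,- 6, -4, - 3, - 2,-5/19, 0, 1/2, 1, 8, 9, 9]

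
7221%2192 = 645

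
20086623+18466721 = 38553344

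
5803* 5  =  29015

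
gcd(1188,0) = 1188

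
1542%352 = 134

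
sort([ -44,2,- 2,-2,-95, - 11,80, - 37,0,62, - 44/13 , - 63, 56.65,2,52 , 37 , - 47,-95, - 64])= [-95,- 95,-64, - 63, -47, - 44, - 37, - 11,  -  44/13 , - 2,-2,0,2,2,37, 52, 56.65, 62,80]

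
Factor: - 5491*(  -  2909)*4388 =70090923772 = 2^2*17^2*19^1*1097^1*2909^1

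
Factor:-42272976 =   -  2^4*3^1*880687^1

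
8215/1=8215= 8215.00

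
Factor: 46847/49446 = 2^( - 1 )*3^( - 2 ) * 41^(  -  1)*67^(  -  1 )*79^1 * 593^1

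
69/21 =3  +  2/7 = 3.29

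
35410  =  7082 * 5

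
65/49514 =65/49514 = 0.00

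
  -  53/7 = -8  +  3/7 = -7.57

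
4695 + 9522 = 14217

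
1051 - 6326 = -5275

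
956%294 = 74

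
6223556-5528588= 694968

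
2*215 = 430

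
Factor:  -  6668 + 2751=  -  3917 = - 3917^1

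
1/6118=1/6118 = 0.00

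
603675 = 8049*75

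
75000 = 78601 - 3601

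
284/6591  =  284/6591 = 0.04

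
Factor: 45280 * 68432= 3098600960 = 2^9 * 5^1*7^1  *13^1*47^1* 283^1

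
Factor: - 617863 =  - 37^1*16699^1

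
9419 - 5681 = 3738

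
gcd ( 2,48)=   2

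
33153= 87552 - 54399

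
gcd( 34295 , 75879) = 1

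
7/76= 7/76   =  0.09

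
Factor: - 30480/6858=-40/9 = -  2^3*3^( - 2)*5^1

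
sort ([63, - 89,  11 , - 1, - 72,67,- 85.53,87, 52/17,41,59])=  [ - 89,-85.53, - 72, - 1,52/17,11,41,59,63,67,87 ]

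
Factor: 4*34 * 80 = 2^7*5^1*17^1=10880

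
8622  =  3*2874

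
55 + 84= 139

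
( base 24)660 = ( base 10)3600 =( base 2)111000010000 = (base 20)900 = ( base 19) 9i9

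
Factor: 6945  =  3^1 * 5^1*463^1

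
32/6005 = 32/6005 = 0.01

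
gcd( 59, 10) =1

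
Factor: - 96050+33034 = - 2^3*7877^1  =  -63016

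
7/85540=1/12220 = 0.00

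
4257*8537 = 36342009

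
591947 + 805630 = 1397577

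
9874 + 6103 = 15977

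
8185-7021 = 1164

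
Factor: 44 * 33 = 2^2*3^1*11^2 = 1452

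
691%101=85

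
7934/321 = 7934/321 = 24.72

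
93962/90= 1044 + 1/45=1044.02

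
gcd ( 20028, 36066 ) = 6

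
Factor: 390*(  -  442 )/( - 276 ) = 14365/23 = 5^1*13^2*17^1*23^(  -  1)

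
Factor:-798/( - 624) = 133/104 = 2^( - 3)*7^1*13^( - 1 )*19^1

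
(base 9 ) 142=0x77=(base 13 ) 92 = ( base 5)434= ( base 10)119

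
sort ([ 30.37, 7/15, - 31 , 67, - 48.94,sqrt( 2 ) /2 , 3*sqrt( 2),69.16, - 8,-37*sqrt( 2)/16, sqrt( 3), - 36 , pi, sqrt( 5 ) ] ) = [ - 48.94, -36, - 31,- 8, - 37*sqrt(2) /16,  7/15,sqrt(2) /2, sqrt( 3), sqrt(5 ),pi,  3*sqrt( 2),30.37 , 67,  69.16] 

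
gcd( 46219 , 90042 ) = 1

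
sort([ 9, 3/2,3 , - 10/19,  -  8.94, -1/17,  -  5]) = [ - 8.94, - 5, - 10/19, - 1/17 , 3/2,3, 9]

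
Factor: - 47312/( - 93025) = 2^4* 5^( - 2)*61^( - 2 ) * 2957^1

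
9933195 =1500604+8432591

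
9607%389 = 271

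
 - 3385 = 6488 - 9873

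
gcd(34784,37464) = 8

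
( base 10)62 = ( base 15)42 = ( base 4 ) 332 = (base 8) 76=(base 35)1r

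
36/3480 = 3/290 = 0.01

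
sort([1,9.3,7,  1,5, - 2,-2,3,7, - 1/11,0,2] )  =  [ - 2,- 2, - 1/11, 0,1, 1,2,  3,  5, 7,7, 9.3] 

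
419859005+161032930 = 580891935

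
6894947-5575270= 1319677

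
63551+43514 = 107065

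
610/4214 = 305/2107= 0.14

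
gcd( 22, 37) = 1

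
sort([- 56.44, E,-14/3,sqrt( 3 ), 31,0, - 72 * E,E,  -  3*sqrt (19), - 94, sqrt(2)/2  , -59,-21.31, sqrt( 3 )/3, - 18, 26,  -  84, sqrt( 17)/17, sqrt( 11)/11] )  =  [-72  *  E, - 94, -84, - 59,- 56.44, - 21.31,-18, - 3*sqrt( 19), - 14/3, 0 , sqrt(17)/17,sqrt( 11)/11, sqrt (3) /3,sqrt( 2)/2, sqrt ( 3 ), E , E,26, 31 ] 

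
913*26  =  23738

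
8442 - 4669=3773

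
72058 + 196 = 72254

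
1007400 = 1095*920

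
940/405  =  2 + 26/81 = 2.32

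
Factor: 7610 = 2^1*5^1*761^1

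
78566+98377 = 176943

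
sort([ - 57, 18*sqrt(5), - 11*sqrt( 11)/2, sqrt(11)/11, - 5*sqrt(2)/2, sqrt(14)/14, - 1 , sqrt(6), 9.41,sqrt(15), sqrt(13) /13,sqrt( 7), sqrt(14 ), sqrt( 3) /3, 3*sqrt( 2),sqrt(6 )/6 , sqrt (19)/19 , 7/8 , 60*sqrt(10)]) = [ - 57 , - 11 * sqrt(11 ) /2, - 5*sqrt (2 ) /2, - 1, sqrt( 19) /19, sqrt (14) /14, sqrt (13 ) /13, sqrt(11)/11, sqrt(6 )/6 , sqrt ( 3) /3,7/8, sqrt (6),sqrt(  7),  sqrt(14),sqrt(15 ), 3 *sqrt(2) , 9.41, 18 * sqrt ( 5 ),  60*sqrt(10) ]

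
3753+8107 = 11860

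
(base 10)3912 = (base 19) AFH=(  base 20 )9FC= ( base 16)F48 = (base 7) 14256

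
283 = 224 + 59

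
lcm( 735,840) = 5880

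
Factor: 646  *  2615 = 1689290 = 2^1*5^1*17^1*19^1 * 523^1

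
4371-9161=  - 4790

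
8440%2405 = 1225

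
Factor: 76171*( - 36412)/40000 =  - 693384613/10000 = - 2^( - 4) *5^( - 4 )*19^2*211^1*9103^1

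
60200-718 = 59482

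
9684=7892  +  1792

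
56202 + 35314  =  91516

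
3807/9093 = 1269/3031 = 0.42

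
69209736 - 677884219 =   -  608674483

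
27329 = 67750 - 40421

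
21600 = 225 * 96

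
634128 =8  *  79266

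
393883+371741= 765624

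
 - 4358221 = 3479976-7838197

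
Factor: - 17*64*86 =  -93568 = - 2^7*17^1*43^1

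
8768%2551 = 1115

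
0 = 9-9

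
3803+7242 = 11045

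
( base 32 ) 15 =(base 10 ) 37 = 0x25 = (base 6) 101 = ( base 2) 100101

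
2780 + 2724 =5504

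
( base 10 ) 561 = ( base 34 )GH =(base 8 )1061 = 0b1000110001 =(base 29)JA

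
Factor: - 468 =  - 2^2*3^2*13^1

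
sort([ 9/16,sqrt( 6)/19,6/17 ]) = [ sqrt (6) /19, 6/17,9/16 ]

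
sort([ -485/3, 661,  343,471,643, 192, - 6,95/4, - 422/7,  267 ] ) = [- 485/3,-422/7, - 6,95/4,192,267,343,471, 643,661]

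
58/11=5+3/11 =5.27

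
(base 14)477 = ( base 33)QV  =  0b1101111001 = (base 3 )1012221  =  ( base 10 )889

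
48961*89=4357529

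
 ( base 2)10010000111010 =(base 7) 36016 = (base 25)eko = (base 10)9274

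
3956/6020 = 23/35 = 0.66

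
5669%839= 635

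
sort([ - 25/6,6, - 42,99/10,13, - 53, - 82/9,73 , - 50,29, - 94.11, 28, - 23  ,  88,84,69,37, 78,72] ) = [- 94.11 , - 53, - 50, - 42, - 23 , - 82/9, - 25/6,6,99/10,  13,28,29, 37, 69,72,73,78,84, 88] 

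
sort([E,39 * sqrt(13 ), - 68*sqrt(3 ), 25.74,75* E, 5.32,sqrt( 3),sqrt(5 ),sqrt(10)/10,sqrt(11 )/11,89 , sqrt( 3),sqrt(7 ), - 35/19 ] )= [ - 68*sqrt(3 ), - 35/19 , sqrt(11 ) /11,  sqrt( 10) /10, sqrt(3), sqrt( 3),sqrt(5),sqrt( 7 ),E, 5.32, 25.74 , 89,39 * sqrt(13 ), 75*E]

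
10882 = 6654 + 4228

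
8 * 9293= 74344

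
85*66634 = 5663890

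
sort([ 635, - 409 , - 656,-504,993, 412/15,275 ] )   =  [ - 656, -504, - 409, 412/15,  275,635,993]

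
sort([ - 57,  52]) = [ - 57,52] 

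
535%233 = 69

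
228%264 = 228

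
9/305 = 9/305 = 0.03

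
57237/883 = 57237/883 = 64.82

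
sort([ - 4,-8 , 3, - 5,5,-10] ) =[ - 10, - 8, - 5, - 4 , 3, 5]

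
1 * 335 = 335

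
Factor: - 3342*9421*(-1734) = 2^2*3^2*17^2*557^1*9421^1 = 54594958788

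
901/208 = 901/208 = 4.33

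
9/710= 9/710 = 0.01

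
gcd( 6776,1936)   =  968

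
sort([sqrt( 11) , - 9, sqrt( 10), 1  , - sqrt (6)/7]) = [ - 9, - sqrt (6) /7,1, sqrt( 10 ),sqrt (11 ) ]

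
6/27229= 6/27229=   0.00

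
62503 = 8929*7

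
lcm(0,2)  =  0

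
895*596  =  533420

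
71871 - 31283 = 40588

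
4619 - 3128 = 1491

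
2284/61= 2284/61 = 37.44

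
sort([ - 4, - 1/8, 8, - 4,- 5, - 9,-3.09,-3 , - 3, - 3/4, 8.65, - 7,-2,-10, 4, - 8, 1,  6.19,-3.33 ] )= [-10, - 9, - 8,  -  7,  -  5,-4, - 4, - 3.33, - 3.09, - 3, - 3 ,-2, - 3/4, - 1/8, 1,4,6.19, 8, 8.65 ] 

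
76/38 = 2 = 2.00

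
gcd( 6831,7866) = 207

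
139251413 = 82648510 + 56602903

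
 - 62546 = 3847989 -3910535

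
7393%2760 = 1873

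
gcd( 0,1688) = 1688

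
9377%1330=67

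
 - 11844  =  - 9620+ - 2224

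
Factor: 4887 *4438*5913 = 128244135978 =2^1  *  3^7*7^1*73^1 *181^1*317^1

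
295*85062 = 25093290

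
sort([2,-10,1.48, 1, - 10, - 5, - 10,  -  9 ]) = [ - 10 , - 10, - 10, - 9, - 5, 1, 1.48,2]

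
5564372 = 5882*946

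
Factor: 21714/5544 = 2^( - 2 ) * 3^( - 1)*47^1=47/12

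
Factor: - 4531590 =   -  2^1*3^2  *5^1*7^1*7193^1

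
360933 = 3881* 93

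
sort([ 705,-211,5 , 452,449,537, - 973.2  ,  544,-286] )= [-973.2, - 286, - 211,5,449, 452,  537,544, 705]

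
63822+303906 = 367728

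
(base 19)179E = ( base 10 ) 9571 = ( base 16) 2563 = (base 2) 10010101100011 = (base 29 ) bb1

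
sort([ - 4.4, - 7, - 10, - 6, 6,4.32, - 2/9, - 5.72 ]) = [ - 10, - 7, - 6,-5.72, - 4.4, - 2/9, 4.32,6] 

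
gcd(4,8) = 4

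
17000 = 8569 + 8431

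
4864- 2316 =2548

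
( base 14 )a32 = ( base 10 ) 2004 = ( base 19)5a9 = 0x7D4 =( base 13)BB2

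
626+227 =853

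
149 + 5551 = 5700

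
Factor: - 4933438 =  - 2^1*239^1*10321^1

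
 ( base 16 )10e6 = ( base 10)4326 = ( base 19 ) bid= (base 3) 12221020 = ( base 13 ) 1C7A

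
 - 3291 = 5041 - 8332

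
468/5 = 468/5 = 93.60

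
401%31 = 29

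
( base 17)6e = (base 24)4K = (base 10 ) 116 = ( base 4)1310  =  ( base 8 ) 164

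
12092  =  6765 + 5327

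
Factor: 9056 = 2^5*283^1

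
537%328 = 209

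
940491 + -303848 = 636643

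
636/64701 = 212/21567 = 0.01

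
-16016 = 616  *(-26 ) 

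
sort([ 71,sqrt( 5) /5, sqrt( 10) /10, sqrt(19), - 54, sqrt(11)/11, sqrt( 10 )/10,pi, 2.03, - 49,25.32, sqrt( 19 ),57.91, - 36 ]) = [  -  54, - 49, - 36,sqrt (11)/11, sqrt ( 10)/10,  sqrt( 10) /10 , sqrt( 5 )/5,2.03,pi , sqrt (19 ),sqrt( 19), 25.32, 57.91 , 71]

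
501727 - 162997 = 338730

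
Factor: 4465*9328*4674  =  2^5*3^1*5^1 * 11^1*19^2 * 41^1*47^1 * 53^1=194669856480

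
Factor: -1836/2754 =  - 2^1*3^(  -  1) = - 2/3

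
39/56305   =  39/56305 = 0.00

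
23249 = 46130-22881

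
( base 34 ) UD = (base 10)1033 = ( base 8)2011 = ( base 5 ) 13113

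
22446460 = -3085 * ( - 7276) 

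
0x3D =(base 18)37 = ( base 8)75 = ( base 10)61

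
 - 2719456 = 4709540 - 7428996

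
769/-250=- 769/250 = -3.08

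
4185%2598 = 1587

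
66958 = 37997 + 28961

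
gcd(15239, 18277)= 49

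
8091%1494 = 621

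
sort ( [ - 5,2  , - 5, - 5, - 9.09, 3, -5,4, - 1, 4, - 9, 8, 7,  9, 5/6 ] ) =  [ - 9.09,  -  9,  -  5,-5, - 5, - 5,-1,5/6,  2, 3, 4, 4, 7, 8, 9 ] 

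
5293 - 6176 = -883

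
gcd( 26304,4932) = 1644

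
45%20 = 5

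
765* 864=660960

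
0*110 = 0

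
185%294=185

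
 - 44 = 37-81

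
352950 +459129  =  812079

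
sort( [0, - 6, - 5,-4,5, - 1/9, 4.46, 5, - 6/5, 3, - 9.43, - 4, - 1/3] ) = [ - 9.43, - 6, - 5, - 4, - 4, - 6/5, - 1/3, - 1/9,0 , 3, 4.46,5, 5] 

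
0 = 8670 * 0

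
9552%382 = 2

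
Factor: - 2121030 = - 2^1*3^2*5^1 * 23567^1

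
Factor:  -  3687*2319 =  -  8550153 = -3^2*773^1 * 1229^1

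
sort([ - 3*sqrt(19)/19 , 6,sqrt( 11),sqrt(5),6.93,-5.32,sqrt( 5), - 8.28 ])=[  -  8.28, - 5.32, -3*sqrt( 19)/19, sqrt(5),sqrt ( 5),sqrt (11), 6,6.93]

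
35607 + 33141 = 68748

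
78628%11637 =8806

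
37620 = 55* 684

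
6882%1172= 1022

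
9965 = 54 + 9911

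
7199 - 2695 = 4504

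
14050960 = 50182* 280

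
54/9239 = 54/9239   =  0.01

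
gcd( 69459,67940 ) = 1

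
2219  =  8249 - 6030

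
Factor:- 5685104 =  - 2^4*19^1*18701^1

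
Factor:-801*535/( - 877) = 3^2*5^1*89^1 * 107^1*877^ ( - 1) = 428535/877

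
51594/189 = 272 + 62/63 = 272.98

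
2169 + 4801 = 6970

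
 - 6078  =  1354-7432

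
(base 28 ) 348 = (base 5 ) 34342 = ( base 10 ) 2472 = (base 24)470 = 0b100110101000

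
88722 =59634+29088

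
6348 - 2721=3627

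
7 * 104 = 728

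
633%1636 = 633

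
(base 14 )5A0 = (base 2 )10001100000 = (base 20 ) 2G0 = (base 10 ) 1120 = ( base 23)22G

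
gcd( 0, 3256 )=3256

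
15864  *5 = 79320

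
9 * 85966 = 773694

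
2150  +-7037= - 4887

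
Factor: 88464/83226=152/143 =2^3*11^( - 1)*13^ ( - 1 )*19^1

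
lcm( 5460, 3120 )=21840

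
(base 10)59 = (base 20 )2J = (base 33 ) 1Q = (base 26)27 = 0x3b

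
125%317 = 125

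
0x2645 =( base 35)7YW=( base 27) DBN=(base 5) 303142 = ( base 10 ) 9797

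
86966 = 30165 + 56801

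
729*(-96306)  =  -70207074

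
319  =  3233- 2914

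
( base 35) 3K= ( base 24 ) 55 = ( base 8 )175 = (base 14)8D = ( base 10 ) 125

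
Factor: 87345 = 3^3*5^1*647^1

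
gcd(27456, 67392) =2496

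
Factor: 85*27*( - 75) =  - 3^4*5^3*17^1=- 172125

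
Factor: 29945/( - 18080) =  - 53/32 = - 2^(-5 )*53^1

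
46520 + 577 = 47097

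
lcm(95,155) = 2945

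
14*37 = 518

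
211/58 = 3 + 37/58 = 3.64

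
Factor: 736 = 2^5*23^1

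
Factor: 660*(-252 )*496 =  -2^8*3^3*5^1*7^1 *11^1*31^1 =-82494720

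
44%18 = 8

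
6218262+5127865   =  11346127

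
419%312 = 107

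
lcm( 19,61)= 1159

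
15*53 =795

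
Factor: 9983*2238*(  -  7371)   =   - 2^1*3^5*7^1*13^1*67^1*149^1*373^1 = - 164682542934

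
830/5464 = 415/2732  =  0.15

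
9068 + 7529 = 16597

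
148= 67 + 81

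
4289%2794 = 1495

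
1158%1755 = 1158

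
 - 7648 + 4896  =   - 2752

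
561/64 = 561/64 = 8.77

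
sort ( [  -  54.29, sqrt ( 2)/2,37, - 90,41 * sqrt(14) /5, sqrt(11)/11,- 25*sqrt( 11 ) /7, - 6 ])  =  [  -  90, - 54.29,  -  25*sqrt( 11 ) /7, - 6,sqrt (11) /11, sqrt(2 )/2, 41*sqrt( 14 ) /5, 37] 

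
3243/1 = 3243 =3243.00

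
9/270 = 1/30 = 0.03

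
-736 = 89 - 825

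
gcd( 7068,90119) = 1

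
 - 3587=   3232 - 6819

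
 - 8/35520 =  - 1/4440  =  - 0.00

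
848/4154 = 424/2077 =0.20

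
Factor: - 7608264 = -2^3*3^1*317011^1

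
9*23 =207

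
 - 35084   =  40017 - 75101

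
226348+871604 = 1097952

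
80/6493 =80/6493= 0.01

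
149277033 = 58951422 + 90325611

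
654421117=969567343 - 315146226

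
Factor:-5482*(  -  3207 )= 2^1 * 3^1*1069^1*2741^1 = 17580774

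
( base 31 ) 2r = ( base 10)89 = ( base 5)324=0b1011001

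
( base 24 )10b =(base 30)JH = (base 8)1113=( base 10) 587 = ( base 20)197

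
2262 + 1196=3458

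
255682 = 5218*49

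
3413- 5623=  - 2210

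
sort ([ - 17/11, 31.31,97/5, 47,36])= [ - 17/11, 97/5, 31.31 , 36, 47] 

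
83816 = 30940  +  52876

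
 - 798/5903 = -1+5105/5903 = - 0.14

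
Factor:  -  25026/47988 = - 97/186=-2^( - 1 )*3^(-1) * 31^ (-1)*97^1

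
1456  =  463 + 993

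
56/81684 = 14/20421 = 0.00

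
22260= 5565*4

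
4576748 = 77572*59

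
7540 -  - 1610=9150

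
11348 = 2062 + 9286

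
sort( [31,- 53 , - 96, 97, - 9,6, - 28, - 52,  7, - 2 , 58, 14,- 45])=[ - 96 , - 53 , - 52, - 45, - 28, - 9,-2, 6, 7 , 14, 31 , 58,97]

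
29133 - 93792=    - 64659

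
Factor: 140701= 11^1*12791^1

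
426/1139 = 426/1139 = 0.37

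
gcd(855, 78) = 3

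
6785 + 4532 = 11317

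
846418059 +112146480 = 958564539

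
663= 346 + 317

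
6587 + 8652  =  15239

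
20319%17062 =3257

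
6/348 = 1/58=0.02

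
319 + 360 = 679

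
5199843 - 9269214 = -4069371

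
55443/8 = 55443/8=6930.38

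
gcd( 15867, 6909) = 3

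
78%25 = 3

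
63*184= 11592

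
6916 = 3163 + 3753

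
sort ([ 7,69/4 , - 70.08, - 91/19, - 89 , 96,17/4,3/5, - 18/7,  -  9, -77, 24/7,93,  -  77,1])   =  [ - 89, - 77, - 77, - 70.08,-9, - 91/19, - 18/7, 3/5,1,24/7,17/4,  7,69/4, 93,96]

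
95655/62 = 95655/62= 1542.82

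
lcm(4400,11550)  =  92400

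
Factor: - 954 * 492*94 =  - 2^4*3^3* 41^1 * 47^1*  53^1  =  - 44120592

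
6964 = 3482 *2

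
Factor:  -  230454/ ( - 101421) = 2^1 * 7^1*31^1*191^ ( - 1) = 434/191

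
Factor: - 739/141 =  - 3^(-1) * 47^( - 1)*739^1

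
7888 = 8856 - 968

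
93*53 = 4929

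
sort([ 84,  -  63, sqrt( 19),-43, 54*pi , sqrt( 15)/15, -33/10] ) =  [ - 63, - 43,-33/10,sqrt(15 )/15,sqrt(19),84,54 *pi]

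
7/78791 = 7/78791 = 0.00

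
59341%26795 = 5751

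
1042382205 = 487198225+555183980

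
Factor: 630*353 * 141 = 31356990 = 2^1*3^3*5^1*7^1*47^1*353^1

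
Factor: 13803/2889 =43/9= 3^ ( - 2)*43^1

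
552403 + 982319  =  1534722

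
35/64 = 35/64 = 0.55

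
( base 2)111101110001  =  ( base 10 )3953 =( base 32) 3rh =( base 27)5BB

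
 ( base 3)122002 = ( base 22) kl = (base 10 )461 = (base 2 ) 111001101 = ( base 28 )gd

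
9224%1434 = 620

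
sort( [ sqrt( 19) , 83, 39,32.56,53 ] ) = [ sqrt (19 ), 32.56, 39, 53,83 ] 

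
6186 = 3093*2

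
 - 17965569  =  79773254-97738823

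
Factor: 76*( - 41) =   -  2^2 * 19^1*41^1 =-3116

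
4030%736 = 350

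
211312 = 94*2248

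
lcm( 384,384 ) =384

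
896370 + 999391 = 1895761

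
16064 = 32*502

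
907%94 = 61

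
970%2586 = 970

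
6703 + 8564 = 15267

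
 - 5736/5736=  - 1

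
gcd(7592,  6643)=949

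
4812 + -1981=2831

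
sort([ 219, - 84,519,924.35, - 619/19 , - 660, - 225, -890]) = [ - 890, - 660, - 225 , -84, - 619/19,219,519, 924.35] 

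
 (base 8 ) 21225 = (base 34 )7MD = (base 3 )110010220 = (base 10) 8853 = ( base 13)4050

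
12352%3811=919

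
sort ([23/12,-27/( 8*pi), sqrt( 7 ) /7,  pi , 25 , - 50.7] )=[ - 50.7,-27/( 8*pi),sqrt(7 ) /7,23/12,pi,25 ] 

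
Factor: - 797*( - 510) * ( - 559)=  - 2^1*3^1*5^1*13^1*17^1*43^1*797^1 = - 227216730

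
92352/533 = 7104/41 = 173.27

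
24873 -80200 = - 55327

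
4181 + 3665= 7846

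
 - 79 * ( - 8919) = 704601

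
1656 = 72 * 23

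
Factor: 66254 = 2^1*157^1*211^1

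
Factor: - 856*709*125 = - 75863000 = - 2^3*5^3*107^1*709^1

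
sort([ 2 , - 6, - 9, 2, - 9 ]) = [  -  9, - 9, - 6,2,2 ]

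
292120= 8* 36515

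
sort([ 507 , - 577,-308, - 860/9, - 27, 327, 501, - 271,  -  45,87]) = [ - 577, - 308, - 271, - 860/9, - 45,  -  27 , 87,327, 501, 507 ]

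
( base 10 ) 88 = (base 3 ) 10021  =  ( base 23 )3j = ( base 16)58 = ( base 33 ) 2m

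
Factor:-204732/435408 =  - 2^( - 2)*3^1*11^2*193^( - 1 ) = - 363/772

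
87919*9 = 791271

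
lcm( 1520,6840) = 13680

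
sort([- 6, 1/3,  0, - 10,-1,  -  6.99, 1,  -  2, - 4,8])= [ - 10, - 6.99,  -  6, - 4, - 2, - 1,0, 1/3, 1, 8] 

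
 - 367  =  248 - 615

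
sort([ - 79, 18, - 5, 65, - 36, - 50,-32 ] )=[ - 79 , - 50,-36, - 32, - 5 , 18,  65]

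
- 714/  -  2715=238/905 = 0.26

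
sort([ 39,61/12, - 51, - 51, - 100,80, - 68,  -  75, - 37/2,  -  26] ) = [  -  100, - 75 ,  -  68,  -  51, - 51,-26, - 37/2, 61/12 , 39,  80]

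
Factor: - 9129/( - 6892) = 2^( - 2)*3^1 *17^1 *179^1 * 1723^(-1 ) 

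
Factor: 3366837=3^2*374093^1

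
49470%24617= 236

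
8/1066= 4/533 =0.01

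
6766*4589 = 31049174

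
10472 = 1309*8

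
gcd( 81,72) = 9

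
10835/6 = 10835/6 = 1805.83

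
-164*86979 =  - 14264556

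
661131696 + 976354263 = 1637485959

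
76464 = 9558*8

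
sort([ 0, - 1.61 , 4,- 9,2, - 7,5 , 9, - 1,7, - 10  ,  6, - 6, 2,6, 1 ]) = [ - 10, - 9 , - 7, - 6, - 1.61, -1,0,1 , 2,2,4, 5, 6,6, 7,  9 ] 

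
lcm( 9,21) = 63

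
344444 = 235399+109045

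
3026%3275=3026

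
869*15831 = 13757139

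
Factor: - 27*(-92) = 2^2*3^3*23^1  =  2484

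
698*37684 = 26303432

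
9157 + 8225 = 17382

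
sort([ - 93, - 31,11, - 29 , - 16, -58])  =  [ - 93 , - 58, -31, - 29,-16,  11] 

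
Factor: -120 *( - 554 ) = 2^4*3^1 * 5^1*277^1 = 66480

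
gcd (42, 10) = 2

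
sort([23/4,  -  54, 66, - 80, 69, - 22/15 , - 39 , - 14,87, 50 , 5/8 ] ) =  [ - 80, - 54  , - 39, - 14, - 22/15 , 5/8 , 23/4, 50, 66,69, 87 ] 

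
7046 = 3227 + 3819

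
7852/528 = 14 + 115/132 = 14.87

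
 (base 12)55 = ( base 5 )230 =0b1000001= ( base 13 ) 50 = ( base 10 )65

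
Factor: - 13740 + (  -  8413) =  -  22153  =  - 22153^1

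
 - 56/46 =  - 2 + 18/23=- 1.22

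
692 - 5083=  - 4391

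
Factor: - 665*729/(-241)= 484785/241 = 3^6*5^1*7^1*19^1*241^( - 1)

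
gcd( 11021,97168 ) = 1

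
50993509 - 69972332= - 18978823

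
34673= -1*( - 34673 ) 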